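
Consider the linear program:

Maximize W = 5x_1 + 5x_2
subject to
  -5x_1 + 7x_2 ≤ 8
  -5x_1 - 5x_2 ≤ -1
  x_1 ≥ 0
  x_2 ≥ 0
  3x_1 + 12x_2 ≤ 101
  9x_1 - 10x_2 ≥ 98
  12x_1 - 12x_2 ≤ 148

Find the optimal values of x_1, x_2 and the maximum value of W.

x_1 = 83/5, x_2 = 64/15, maximum W = 313/3

The binding constraints are 3x_1 + 12x_2 = 101 and 12x_1 - 12x_2 = 148.
Solving simultaneously gives x_1 = 83/5, x_2 = 64/15.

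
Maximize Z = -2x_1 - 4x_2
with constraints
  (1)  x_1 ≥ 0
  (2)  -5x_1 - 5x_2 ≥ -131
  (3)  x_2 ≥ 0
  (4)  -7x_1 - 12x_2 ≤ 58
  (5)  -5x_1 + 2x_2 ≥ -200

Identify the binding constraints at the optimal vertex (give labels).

Feasible corners and Z = -2x_1 - 4x_2:
  (0, 131/5) → Z = -524/5
  (0, 0) → Z = 0
  (131/5, 0) → Z = -262/5

The maximum is at (0, 0). Substituting into each constraint, equality holds for (1) and (3); the remaining constraints have slack.

(1) and (3)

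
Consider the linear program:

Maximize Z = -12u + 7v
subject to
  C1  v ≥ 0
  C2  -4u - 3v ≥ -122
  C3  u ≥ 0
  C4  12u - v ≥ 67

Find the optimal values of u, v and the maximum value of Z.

u = 323/40, v = 299/10, maximum Z = 562/5

Feasible corners and Z = -12u + 7v:
  (61/2, 0) → Z = -366
  (67/12, 0) → Z = -67
  (323/40, 299/10) → Z = 562/5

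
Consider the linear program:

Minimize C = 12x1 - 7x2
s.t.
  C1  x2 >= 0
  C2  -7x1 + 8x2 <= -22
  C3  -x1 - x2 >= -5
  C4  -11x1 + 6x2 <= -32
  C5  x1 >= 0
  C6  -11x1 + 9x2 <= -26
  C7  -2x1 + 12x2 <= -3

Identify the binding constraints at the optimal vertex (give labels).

Feasible corners and C = 12x1 - 7x2:
  (22/7, 0) → C = 264/7
  (5, 0) → C = 60
  (60/17, 23/68) → C = 2719/68
  (9/2, 1/2) → C = 101/2

The minimum is at (22/7, 0). Substituting into each constraint, equality holds for C1 and C2; the remaining constraints have slack.

C1 and C2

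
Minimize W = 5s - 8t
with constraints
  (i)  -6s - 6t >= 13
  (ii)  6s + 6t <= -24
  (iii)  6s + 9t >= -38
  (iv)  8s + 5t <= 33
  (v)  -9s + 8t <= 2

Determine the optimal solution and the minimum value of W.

s = -2, t = -2, minimum W = 6

The optimum lies where 6s + 6t = -24 and -9s + 8t = 2.
Solving simultaneously gives s = -2, t = -2.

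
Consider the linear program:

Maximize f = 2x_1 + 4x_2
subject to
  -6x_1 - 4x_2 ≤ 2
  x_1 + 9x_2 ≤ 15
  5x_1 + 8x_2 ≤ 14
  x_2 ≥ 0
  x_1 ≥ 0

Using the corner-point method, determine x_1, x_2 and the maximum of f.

x_1 = 6/37, x_2 = 61/37, maximum f = 256/37

Extreme points and f = 2x_1 + 4x_2:
  (6/37, 61/37) → f = 256/37
  (0, 5/3) → f = 20/3
  (14/5, 0) → f = 28/5
  (0, 0) → f = 0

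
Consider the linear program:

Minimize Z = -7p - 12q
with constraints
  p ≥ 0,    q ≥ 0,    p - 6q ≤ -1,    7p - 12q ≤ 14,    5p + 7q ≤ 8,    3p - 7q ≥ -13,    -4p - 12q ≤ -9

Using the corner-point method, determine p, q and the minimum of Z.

p = 0, q = 8/7, minimum Z = -96/7

Corner points and Z = -7p - 12q:
  (0, 8/7) → Z = -96/7
  (0, 3/4) → Z = -9
  (33/32, 13/32) → Z = -387/32

At the optimal vertex, p = 0 and 5p + 7q = 8.
Solving simultaneously gives p = 0, q = 8/7.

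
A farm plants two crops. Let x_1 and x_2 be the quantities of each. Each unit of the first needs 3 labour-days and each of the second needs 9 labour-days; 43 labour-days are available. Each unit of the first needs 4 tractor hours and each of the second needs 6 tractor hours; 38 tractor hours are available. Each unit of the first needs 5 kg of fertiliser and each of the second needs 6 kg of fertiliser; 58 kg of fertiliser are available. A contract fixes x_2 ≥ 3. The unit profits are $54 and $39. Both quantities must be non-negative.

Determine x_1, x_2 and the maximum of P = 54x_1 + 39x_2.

Vertices and P = 54x_1 + 39x_2:
  (0, 43/9) → P = 559/3
  (0, 3) → P = 117
  (14/3, 29/9) → P = 1133/3
  (5, 3) → P = 387

The binding constraints are 4x_1 + 6x_2 = 38 and x_2 = 3.
Solving simultaneously gives x_1 = 5, x_2 = 3.

x_1 = 5, x_2 = 3, maximum P = 387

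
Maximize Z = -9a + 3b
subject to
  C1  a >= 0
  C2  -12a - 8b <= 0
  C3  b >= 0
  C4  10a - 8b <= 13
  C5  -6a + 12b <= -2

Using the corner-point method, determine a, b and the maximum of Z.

Feasible corners and Z = -9a + 3b:
  (13/10, 0) → Z = -117/10
  (1/3, 0) → Z = -3
  (35/18, 29/36) → Z = -181/12

a = 1/3, b = 0, maximum Z = -3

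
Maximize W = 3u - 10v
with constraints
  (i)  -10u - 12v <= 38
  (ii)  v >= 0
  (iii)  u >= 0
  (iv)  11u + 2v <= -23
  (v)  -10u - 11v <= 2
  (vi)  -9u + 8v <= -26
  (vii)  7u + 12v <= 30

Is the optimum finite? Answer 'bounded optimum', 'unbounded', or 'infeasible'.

infeasible

The boundaries v = 0 and -9u + 8v = -26 meet at (26/9, 0), but that point violates 11u + 2v ≤ -23. Every candidate vertex is excluded by some other constraint, so the feasible region is empty.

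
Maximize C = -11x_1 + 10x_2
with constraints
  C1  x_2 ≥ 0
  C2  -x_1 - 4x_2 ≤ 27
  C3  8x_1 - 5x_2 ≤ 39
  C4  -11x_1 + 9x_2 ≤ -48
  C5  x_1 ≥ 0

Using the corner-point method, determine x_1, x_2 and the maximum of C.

Extreme points and C = -11x_1 + 10x_2:
  (39/8, 0) → C = -429/8
  (48/11, 0) → C = -48
  (111/17, 45/17) → C = -771/17

The optimum lies where 8x_1 - 5x_2 = 39 and -11x_1 + 9x_2 = -48.
Solving simultaneously gives x_1 = 111/17, x_2 = 45/17.

x_1 = 111/17, x_2 = 45/17, maximum C = -771/17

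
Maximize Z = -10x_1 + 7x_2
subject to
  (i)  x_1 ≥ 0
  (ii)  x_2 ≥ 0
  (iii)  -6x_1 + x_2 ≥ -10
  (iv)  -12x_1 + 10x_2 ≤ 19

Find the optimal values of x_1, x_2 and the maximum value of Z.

Feasible corners and Z = -10x_1 + 7x_2:
  (0, 0) → Z = 0
  (0, 19/10) → Z = 133/10
  (5/3, 0) → Z = -50/3
  (119/48, 39/8) → Z = 28/3

At the optimal vertex, x_1 = 0 and -12x_1 + 10x_2 = 19.
Solving simultaneously gives x_1 = 0, x_2 = 19/10.

x_1 = 0, x_2 = 19/10, maximum Z = 133/10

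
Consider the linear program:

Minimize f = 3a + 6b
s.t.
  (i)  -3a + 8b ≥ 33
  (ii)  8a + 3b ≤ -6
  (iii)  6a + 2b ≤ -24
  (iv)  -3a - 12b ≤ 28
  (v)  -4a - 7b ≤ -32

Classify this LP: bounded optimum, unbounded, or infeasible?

bounded optimum

Extreme points and f = 3a + 6b:
  (-30, 78) → f = 378
  (-116/17, 144/17) → f = 516/17
The feasible region has finitely many vertices and no improving ray; the minimum is 516/17 at (-116/17, 144/17).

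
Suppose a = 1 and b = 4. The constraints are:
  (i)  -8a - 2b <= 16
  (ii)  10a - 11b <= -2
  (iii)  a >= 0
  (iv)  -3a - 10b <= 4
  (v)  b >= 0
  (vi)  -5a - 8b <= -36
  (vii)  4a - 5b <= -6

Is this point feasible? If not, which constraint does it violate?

(i): -16 ≤ 16 ✓
(ii): -34 ≤ -2 ✓
(iii): 1 ≥ 0 ✓
(iv): -43 ≤ 4 ✓
(v): 4 ≥ 0 ✓
(vi): -37 ≤ -36 ✓
(vii): -16 ≤ -6 ✓

feasible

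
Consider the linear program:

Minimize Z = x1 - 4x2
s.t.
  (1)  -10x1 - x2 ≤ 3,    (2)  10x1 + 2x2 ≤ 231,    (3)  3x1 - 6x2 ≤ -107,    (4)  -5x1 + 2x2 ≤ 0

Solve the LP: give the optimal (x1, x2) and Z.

x1 = 77/5, x2 = 77/2, minimum Z = -693/5

Vertices and Z = x1 - 4x2:
  (586/33, 1763/66) → Z = -980/11
  (77/5, 77/2) → Z = -693/5
  (107/12, 535/24) → Z = -321/4

The optimum lies where 10x1 + 2x2 = 231 and -5x1 + 2x2 = 0.
Solving simultaneously gives x1 = 77/5, x2 = 77/2.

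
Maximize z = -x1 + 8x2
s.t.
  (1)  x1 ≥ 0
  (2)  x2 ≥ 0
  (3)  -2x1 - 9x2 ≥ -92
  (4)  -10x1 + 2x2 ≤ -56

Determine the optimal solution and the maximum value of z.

x1 = 344/47, x2 = 404/47, maximum z = 2888/47

Extreme points and z = -x1 + 8x2:
  (46, 0) → z = -46
  (28/5, 0) → z = -28/5
  (344/47, 404/47) → z = 2888/47

The optimum lies where -2x1 - 9x2 = -92 and -10x1 + 2x2 = -56.
Solving simultaneously gives x1 = 344/47, x2 = 404/47.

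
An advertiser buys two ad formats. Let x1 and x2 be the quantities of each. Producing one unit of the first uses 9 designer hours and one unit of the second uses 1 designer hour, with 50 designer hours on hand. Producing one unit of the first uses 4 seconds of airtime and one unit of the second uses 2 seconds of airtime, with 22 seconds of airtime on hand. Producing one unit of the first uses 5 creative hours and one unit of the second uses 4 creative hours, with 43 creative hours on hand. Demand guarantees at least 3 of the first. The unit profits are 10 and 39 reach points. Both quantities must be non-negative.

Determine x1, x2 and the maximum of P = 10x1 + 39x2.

At the optimal vertex, 4x1 + 2x2 = 22 and x1 = 3.
Solving simultaneously gives x1 = 3, x2 = 5.

x1 = 3, x2 = 5, maximum P = 225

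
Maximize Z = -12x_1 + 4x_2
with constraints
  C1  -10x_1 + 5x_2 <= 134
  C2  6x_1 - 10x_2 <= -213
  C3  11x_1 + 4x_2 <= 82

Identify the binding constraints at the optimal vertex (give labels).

C1 and C2

Extreme points and Z = -12x_1 + 4x_2:
  (-55/14, 663/35) → Z = 4302/35
  (-126/95, 2294/95) → Z = 10688/95
  (-16/67, 2835/134) → Z = 5862/67

The maximum is at (-55/14, 663/35). Substituting into each constraint, equality holds for C1 and C2; the remaining constraints have slack.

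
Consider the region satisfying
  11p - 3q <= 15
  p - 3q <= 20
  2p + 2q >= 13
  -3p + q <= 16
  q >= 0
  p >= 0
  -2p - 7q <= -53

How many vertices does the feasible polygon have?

Intersecting each pair of boundary lines and keeping only the points that satisfy every inequality leaves:
  (63/2, 221/2)
  (264/83, 553/83)
  (0, 16)
  (0, 53/7)

4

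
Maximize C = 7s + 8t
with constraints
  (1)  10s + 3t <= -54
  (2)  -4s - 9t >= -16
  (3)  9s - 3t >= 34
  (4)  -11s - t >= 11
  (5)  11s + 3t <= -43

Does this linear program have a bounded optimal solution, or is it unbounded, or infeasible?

Vertices and C = 7s + 8t:
  (-20/19, -826/57) → C = -7028/57
  (21/23, -484/23) → C = -3725/23
The feasible region has finitely many vertices and no improving ray; the maximum is -7028/57 at (-20/19, -826/57).

bounded optimum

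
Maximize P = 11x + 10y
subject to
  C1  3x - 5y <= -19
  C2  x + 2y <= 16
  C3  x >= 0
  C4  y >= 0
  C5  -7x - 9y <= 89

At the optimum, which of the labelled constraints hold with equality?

Feasible corners and P = 11x + 10y:
  (42/11, 67/11) → P = 1132/11
  (0, 19/5) → P = 38
  (0, 8) → P = 80

The maximum is at (42/11, 67/11). Substituting into each constraint, equality holds for C1 and C2; the remaining constraints have slack.

C1 and C2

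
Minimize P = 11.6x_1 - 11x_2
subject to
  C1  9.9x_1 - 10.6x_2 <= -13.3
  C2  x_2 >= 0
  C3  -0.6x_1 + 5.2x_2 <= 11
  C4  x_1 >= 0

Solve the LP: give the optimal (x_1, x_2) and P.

x_1 = 0, x_2 = 55/26, minimum P = -605/26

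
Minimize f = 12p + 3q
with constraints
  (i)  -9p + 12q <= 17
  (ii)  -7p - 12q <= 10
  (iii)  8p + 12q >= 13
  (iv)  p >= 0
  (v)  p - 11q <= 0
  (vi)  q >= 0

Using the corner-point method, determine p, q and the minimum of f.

Feasible corners and f = 12p + 3q:
  (0, 17/12) → f = 17/4
  (0, 13/12) → f = 13/4
  (143/100, 13/100) → f = 351/20
The feasible region is unbounded (it extends along (11, 1), (4, 3)), but f strictly increases along every unbounded feasible direction, so there is no improving ray and the minimum is attained at a vertex.

p = 0, q = 13/12, minimum f = 13/4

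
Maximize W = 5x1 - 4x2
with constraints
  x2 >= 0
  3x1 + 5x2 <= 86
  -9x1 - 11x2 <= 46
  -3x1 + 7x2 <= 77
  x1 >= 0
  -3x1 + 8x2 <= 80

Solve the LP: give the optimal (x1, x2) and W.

Extreme points and W = 5x1 - 4x2:
  (86/3, 0) → W = 430/3
  (0, 0) → W = 0
  (96/13, 166/13) → W = -184/13
  (0, 10) → W = -40

The binding constraints are x2 = 0 and 3x1 + 5x2 = 86.
Solving simultaneously gives x1 = 86/3, x2 = 0.

x1 = 86/3, x2 = 0, maximum W = 430/3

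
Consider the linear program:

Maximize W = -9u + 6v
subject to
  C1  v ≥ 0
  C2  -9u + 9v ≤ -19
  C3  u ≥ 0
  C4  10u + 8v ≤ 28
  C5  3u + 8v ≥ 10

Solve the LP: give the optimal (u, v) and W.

Vertices and W = -9u + 6v:
  (202/81, 31/81) → W = -544/27
  (22/9, 1/3) → W = -20
  (18/7, 2/7) → W = -150/7

The binding constraints are -9u + 9v = -19 and 3u + 8v = 10.
Solving simultaneously gives u = 22/9, v = 1/3.

u = 22/9, v = 1/3, maximum W = -20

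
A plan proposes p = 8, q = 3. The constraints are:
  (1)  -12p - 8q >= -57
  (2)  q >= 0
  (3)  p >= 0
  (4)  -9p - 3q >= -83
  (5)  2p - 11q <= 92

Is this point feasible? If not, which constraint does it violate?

Constraint (1): -12p - 8q = -120, which is not ≥ -57. All other constraints are satisfied.

not feasible — violates (1)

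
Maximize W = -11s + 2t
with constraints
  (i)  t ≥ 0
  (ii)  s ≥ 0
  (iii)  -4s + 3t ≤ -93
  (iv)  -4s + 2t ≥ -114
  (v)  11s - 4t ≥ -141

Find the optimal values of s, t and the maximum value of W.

Vertices and W = -11s + 2t:
  (93/4, 0) → W = -1023/4
  (57/2, 0) → W = -627/2
  (39, 21) → W = -387

The optimum lies where t = 0 and -4s + 3t = -93.
Solving simultaneously gives s = 93/4, t = 0.

s = 93/4, t = 0, maximum W = -1023/4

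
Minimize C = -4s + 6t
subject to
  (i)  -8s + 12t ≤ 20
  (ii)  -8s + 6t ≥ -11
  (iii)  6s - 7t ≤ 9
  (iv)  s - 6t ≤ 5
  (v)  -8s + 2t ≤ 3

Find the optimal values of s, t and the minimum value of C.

s = 19/29, t = -21/29, minimum C = -202/29

Feasible corners and C = -4s + 6t:
  (21/4, 31/6) → C = 10
  (1/20, 17/10) → C = 10
  (23/20, -3/10) → C = -32/5
  (19/29, -21/29) → C = -202/29
  (-14/23, -43/46) → C = -73/23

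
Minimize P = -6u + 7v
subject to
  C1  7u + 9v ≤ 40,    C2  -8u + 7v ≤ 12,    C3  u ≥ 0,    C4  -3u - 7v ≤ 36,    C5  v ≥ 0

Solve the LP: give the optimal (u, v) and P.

u = 40/7, v = 0, minimum P = -240/7

Vertices and P = -6u + 7v:
  (172/121, 404/121) → P = 1796/121
  (40/7, 0) → P = -240/7
  (0, 12/7) → P = 12
  (0, 0) → P = 0

The optimum lies where 7u + 9v = 40 and v = 0.
Solving simultaneously gives u = 40/7, v = 0.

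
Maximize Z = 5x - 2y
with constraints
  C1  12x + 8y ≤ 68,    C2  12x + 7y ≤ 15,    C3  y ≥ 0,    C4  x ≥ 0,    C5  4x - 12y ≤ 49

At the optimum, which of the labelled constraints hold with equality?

C2 and C3

Feasible corners and Z = 5x - 2y:
  (5/4, 0) → Z = 25/4
  (0, 15/7) → Z = -30/7
  (0, 0) → Z = 0

The maximum is at (5/4, 0). Substituting into each constraint, equality holds for C2 and C3; the remaining constraints have slack.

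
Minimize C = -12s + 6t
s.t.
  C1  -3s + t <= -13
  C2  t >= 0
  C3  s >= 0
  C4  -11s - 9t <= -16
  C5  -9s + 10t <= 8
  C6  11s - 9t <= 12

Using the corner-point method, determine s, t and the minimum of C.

s = 192/29, t = 196/29, minimum C = -1128/29

Corner points and C = -12s + 6t:
  (46/7, 47/7) → C = -270/7
  (105/16, 107/16) → C = -309/8
  (192/29, 196/29) → C = -1128/29

The optimum lies where -9s + 10t = 8 and 11s - 9t = 12.
Solving simultaneously gives s = 192/29, t = 196/29.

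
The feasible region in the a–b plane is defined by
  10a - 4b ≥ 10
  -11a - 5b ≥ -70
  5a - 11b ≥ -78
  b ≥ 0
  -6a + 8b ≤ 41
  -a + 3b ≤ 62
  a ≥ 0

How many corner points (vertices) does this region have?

3

The feasible vertices (each the meet of two boundaries and inside every other half-plane) are:
  (165/47, 295/47)
  (1, 0)
  (70/11, 0)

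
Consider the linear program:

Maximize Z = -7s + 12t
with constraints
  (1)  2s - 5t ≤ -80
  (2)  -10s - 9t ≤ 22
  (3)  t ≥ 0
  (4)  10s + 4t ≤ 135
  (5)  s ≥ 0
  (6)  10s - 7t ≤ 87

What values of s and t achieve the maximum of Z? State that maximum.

s = 0, t = 135/4, maximum Z = 405

Extreme points and Z = -7s + 12t:
  (355/58, 535/29) → Z = 10355/58
  (0, 16) → Z = 192
  (0, 135/4) → Z = 405

The binding constraints are 10s + 4t = 135 and s = 0.
Solving simultaneously gives s = 0, t = 135/4.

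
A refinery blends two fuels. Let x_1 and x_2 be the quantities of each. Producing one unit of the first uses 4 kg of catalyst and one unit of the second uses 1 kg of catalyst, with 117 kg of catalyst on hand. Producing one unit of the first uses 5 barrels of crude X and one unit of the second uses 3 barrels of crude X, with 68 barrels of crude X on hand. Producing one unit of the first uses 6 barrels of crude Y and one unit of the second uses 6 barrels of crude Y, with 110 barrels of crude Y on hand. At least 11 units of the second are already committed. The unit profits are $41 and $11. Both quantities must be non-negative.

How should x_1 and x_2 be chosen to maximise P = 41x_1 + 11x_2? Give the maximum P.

At the optimal vertex, 5x_1 + 3x_2 = 68 and x_2 = 11.
Solving simultaneously gives x_1 = 7, x_2 = 11.

x_1 = 7, x_2 = 11, maximum P = 408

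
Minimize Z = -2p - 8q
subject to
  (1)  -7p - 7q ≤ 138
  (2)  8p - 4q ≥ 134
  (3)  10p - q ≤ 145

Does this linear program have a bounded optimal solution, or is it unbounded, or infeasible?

Feasible corners and Z = -2p - 8q:
  (193/42, -1021/42) → Z = 1297/7
  (877/77, -2395/77) → Z = 17406/77
  (223/16, -45/8) → Z = 137/8
The feasible region has finitely many vertices and no improving ray; the minimum is 137/8 at (223/16, -45/8).

bounded optimum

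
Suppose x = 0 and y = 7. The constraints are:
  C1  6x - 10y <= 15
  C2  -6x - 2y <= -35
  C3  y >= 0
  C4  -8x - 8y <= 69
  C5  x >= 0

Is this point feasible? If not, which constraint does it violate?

not feasible — violates C2

Constraint C2: -6x - 2y = -14, which is not ≤ -35. All other constraints are satisfied.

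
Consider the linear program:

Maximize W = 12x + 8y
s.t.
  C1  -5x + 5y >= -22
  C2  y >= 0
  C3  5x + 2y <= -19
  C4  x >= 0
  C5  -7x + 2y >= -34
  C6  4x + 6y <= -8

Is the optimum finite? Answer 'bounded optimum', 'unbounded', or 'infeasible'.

infeasible

The boundaries y = 0 and 5x + 2y = -19 meet at (-19/5, 0), but that point violates x ≥ 0. Every candidate vertex is excluded by some other constraint, so the feasible region is empty.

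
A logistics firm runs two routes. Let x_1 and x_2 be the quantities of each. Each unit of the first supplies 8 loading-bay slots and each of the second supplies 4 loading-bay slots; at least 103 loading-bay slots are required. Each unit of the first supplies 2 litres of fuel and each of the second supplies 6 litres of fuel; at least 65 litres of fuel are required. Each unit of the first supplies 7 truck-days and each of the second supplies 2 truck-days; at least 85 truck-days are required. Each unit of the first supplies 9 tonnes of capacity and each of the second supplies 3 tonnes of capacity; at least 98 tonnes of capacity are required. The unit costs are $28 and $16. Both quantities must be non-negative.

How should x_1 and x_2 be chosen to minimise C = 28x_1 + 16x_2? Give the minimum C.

x_1 = 10, x_2 = 15/2, minimum C = 400

Extreme points and C = 28x_1 + 16x_2:
  (0, 85/2) → C = 680
  (65/2, 0) → C = 910
  (10, 15/2) → C = 400
The feasible region is unbounded (it extends along (0, 1), (1, 0)), but C strictly increases along every unbounded feasible direction, so there is no improving ray and the minimum is attained at a vertex.

At the optimal vertex, 2x_1 + 6x_2 = 65 and 7x_1 + 2x_2 = 85.
Solving simultaneously gives x_1 = 10, x_2 = 15/2.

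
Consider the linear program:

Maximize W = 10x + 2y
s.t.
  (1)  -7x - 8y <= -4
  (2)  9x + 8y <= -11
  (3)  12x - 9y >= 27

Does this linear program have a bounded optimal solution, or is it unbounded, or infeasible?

The boundaries -7x - 8y = -4 and 9x + 8y = -11 meet at (-15/2, 113/16), but that point violates 12x - 9y ≥ 27. Every candidate vertex is excluded by some other constraint, so the feasible region is empty.

infeasible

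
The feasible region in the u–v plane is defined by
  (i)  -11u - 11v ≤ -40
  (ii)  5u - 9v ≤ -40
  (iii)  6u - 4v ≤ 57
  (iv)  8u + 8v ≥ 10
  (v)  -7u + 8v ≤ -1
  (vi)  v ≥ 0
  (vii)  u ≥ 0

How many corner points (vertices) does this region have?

3

Of the 20 pairwise boundary intersections, those satisfying every inequality are:
  (673/34, 525/34)
  (329/23, 285/23)
  (113/5, 393/20)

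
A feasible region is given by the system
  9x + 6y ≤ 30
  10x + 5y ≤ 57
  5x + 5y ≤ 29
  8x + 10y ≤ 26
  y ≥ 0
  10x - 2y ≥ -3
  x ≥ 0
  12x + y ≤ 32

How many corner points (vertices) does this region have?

5

Intersecting each pair of boundary lines and keeping only the points that satisfy every inequality leaves:
  (11/58, 71/29)
  (21/8, 1/2)
  (0, 0)
  (8/3, 0)
  (0, 3/2)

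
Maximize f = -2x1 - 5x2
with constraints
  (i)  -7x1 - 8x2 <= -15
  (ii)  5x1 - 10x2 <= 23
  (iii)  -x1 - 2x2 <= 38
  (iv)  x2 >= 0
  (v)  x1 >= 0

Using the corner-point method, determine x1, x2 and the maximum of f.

x1 = 15/7, x2 = 0, maximum f = -30/7

Feasible corners and f = -2x1 - 5x2:
  (15/7, 0) → f = -30/7
  (0, 15/8) → f = -75/8
  (23/5, 0) → f = -46/5
The feasible region is unbounded (it extends along (0, 1), (2, 1)), but f strictly decreases along every unbounded feasible direction, so there is no improving ray and the maximum is attained at a vertex.

At the optimal vertex, -7x1 - 8x2 = -15 and x2 = 0.
Solving simultaneously gives x1 = 15/7, x2 = 0.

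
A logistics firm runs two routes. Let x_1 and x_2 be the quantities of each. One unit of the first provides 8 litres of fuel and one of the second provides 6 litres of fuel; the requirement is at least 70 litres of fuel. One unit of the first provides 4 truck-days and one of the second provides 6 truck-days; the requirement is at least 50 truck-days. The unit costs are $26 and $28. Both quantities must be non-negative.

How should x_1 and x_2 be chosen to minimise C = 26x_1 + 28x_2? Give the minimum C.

x_1 = 5, x_2 = 5, minimum C = 270

Extreme points and C = 26x_1 + 28x_2:
  (0, 35/3) → C = 980/3
  (25/2, 0) → C = 325
  (5, 5) → C = 270
The feasible region is unbounded (it extends along (0, 1), (1, 0)), but C strictly increases along every unbounded feasible direction, so there is no improving ray and the minimum is attained at a vertex.

At the optimal vertex, 8x_1 + 6x_2 = 70 and 4x_1 + 6x_2 = 50.
Solving simultaneously gives x_1 = 5, x_2 = 5.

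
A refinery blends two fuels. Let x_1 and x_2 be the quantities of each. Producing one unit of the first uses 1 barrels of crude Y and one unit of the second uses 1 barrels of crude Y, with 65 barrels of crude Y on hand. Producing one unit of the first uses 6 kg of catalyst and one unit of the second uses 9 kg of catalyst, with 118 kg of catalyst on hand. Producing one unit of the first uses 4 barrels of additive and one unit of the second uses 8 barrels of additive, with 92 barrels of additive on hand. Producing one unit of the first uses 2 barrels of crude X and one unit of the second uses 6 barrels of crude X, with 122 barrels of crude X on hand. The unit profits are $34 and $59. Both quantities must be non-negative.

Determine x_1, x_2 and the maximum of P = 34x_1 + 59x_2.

x_1 = 29/3, x_2 = 20/3, maximum P = 722

Extreme points and P = 34x_1 + 59x_2:
  (0, 0) → P = 0
  (0, 23/2) → P = 1357/2
  (59/3, 0) → P = 2006/3
  (29/3, 20/3) → P = 722

At the optimal vertex, 6x_1 + 9x_2 = 118 and 4x_1 + 8x_2 = 92.
Solving simultaneously gives x_1 = 29/3, x_2 = 20/3.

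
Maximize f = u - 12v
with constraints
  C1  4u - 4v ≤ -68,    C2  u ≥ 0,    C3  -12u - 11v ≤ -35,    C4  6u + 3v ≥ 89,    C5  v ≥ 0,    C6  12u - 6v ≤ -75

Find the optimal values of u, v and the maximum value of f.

u = 38/9, v = 191/9, maximum f = -2254/9

Corner points and f = u - 12v:
  (38/9, 191/9) → f = -2254/9
  (9/2, 43/2) → f = -507/2
  (0, 89/3) → f = -356
The feasible region is unbounded (it extends along (0, 1), (1, 2)), but f strictly decreases along every unbounded feasible direction, so there is no improving ray and the maximum is attained at a vertex.

The optimum lies where 4u - 4v = -68 and 6u + 3v = 89.
Solving simultaneously gives u = 38/9, v = 191/9.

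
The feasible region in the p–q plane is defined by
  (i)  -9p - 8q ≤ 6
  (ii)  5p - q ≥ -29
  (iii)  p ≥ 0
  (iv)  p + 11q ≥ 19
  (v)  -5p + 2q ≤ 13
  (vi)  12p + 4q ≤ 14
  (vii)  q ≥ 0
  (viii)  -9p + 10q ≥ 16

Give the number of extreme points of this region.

4

Pairwise boundary intersections that survive every other constraint:
  (0, 19/11)
  (0, 7/2)
  (14/109, 187/109)
  (19/39, 53/26)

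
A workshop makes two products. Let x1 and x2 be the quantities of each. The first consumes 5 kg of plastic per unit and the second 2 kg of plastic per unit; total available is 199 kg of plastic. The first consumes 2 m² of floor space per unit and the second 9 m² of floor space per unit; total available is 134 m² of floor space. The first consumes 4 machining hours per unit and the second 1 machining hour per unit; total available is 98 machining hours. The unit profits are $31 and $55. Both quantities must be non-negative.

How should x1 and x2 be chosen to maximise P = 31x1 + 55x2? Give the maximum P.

x1 = 22, x2 = 10, maximum P = 1232

At the optimal vertex, 2x1 + 9x2 = 134 and 4x1 + x2 = 98.
Solving simultaneously gives x1 = 22, x2 = 10.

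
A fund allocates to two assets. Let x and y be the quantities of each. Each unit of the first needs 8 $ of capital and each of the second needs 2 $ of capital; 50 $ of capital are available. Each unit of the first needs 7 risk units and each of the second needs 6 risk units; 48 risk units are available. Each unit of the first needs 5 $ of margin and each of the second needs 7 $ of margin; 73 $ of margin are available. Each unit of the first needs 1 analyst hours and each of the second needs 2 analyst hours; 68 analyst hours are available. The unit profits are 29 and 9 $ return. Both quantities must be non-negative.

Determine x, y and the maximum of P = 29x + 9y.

x = 6, y = 1, maximum P = 183

Feasible corners and P = 29x + 9y:
  (0, 0) → P = 0
  (0, 8) → P = 72
  (25/4, 0) → P = 725/4
  (6, 1) → P = 183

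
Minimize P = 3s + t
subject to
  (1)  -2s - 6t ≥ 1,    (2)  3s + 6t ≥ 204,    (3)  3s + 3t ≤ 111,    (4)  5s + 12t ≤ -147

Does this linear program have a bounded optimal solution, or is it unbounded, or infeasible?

The boundaries -2s - 6t = 1 and 5s + 12t = -147 meet at (-145, 289/6), but that point violates 3s + 6t ≥ 204. Every candidate vertex is excluded by some other constraint, so the feasible region is empty.

infeasible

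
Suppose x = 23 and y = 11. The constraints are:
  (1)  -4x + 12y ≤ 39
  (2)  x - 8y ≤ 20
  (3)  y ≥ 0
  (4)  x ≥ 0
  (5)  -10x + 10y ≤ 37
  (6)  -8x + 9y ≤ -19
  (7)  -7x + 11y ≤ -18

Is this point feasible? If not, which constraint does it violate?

Constraint (1): -4x + 12y = 40, which is not ≤ 39. All other constraints are satisfied.

not feasible — violates (1)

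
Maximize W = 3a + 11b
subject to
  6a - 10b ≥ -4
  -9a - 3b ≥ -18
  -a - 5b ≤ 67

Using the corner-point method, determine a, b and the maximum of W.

a = 14/9, b = 4/3, maximum W = 58/3

Extreme points and W = 3a + 11b:
  (14/9, 4/3) → W = 58/3
  (-69/4, -199/20) → W = -806/5
  (97/14, -207/14) → W = -993/7

The binding constraints are 6a - 10b = -4 and -9a - 3b = -18.
Solving simultaneously gives a = 14/9, b = 4/3.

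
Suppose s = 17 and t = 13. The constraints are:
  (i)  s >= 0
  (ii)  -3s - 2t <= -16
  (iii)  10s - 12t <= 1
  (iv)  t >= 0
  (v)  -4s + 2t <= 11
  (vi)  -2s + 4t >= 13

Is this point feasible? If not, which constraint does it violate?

Constraint (iii): 10s - 12t = 14, which is not ≤ 1. All other constraints are satisfied.

not feasible — violates (iii)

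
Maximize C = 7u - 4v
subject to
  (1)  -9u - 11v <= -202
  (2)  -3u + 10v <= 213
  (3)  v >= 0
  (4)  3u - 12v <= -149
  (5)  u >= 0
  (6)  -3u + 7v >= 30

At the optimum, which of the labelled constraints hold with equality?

Extreme points and C = 7u - 4v:
  (785/141, 649/47) → C = -2293/141
  (0, 202/11) → C = -808/11
  (0, 213/10) → C = -426/5
  (397/3, 61) → C = 2047/3
  (683/15, 119/5) → C = 3353/15

The maximum is at (397/3, 61). Substituting into each constraint, equality holds for (2) and (6); the remaining constraints have slack.

(2) and (6)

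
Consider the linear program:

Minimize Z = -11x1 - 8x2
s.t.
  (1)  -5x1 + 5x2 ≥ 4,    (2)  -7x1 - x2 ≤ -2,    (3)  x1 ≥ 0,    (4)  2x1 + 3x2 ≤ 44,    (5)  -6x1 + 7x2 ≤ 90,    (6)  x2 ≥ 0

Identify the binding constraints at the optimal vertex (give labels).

(1) and (4)

Feasible corners and Z = -11x1 - 8x2:
  (3/20, 19/20) → Z = -37/4
  (208/25, 228/25) → Z = -4112/25
  (0, 2) → Z = -16
  (0, 90/7) → Z = -720/7
  (19/16, 111/8) → Z = -1985/16

The minimum is at (208/25, 228/25). Substituting into each constraint, equality holds for (1) and (4); the remaining constraints have slack.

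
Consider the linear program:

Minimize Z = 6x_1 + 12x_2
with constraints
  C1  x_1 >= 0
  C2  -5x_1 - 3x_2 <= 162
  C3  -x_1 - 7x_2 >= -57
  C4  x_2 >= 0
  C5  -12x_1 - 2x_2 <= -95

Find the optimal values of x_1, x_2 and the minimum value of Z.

Extreme points and Z = 6x_1 + 12x_2:
  (57, 0) → Z = 342
  (551/82, 589/82) → Z = 5187/41
  (95/12, 0) → Z = 95/2

x_1 = 95/12, x_2 = 0, minimum Z = 95/2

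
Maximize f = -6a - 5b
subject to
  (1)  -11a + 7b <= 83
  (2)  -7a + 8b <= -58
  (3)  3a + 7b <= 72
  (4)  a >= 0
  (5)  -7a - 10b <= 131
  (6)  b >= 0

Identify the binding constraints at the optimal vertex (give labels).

Corner points and f = -6a - 5b:
  (982/73, 330/73) → f = -7542/73
  (58/7, 0) → f = -348/7
  (24, 0) → f = -144

The maximum is at (58/7, 0). Substituting into each constraint, equality holds for (2) and (6); the remaining constraints have slack.

(2) and (6)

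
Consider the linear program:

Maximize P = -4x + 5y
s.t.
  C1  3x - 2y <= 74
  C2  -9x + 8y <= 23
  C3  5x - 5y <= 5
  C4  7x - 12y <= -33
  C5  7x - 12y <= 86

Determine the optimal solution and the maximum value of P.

x = 319/3, y = 245/2, maximum P = 1123/6

Feasible corners and P = -4x + 5y:
  (319/3, 245/2) → P = 1123/6
  (72, 71) → P = 67
  (-3/13, 34/13) → P = 14
  (9, 8) → P = 4

The optimum lies where 3x - 2y = 74 and -9x + 8y = 23.
Solving simultaneously gives x = 319/3, y = 245/2.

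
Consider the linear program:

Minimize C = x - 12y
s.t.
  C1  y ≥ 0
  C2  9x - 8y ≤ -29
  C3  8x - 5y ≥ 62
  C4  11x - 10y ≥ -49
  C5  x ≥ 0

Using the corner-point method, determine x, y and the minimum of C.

x = 51, y = 61, minimum C = -681

Vertices and C = x - 12y:
  (641/19, 790/19) → C = -8839/19
  (51, 61) → C = -681
  (173/5, 1074/25) → C = -12023/25

At the optimal vertex, 9x - 8y = -29 and 11x - 10y = -49.
Solving simultaneously gives x = 51, y = 61.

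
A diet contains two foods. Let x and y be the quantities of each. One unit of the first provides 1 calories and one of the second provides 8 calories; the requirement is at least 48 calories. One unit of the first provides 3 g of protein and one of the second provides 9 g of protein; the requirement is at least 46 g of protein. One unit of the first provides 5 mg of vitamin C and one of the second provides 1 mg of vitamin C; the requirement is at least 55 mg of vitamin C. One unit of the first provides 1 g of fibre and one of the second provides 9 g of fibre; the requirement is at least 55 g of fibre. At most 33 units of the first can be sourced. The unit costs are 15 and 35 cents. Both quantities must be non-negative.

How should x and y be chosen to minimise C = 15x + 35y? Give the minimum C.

x = 10, y = 5, minimum C = 325

The feasible region is unbounded (it extends along (0, 1)), but C strictly increases along every unbounded feasible direction, so there is no improving ray and the minimum is attained at a vertex.

The binding constraints are 5x + y = 55 and x + 9y = 55.
Solving simultaneously gives x = 10, y = 5.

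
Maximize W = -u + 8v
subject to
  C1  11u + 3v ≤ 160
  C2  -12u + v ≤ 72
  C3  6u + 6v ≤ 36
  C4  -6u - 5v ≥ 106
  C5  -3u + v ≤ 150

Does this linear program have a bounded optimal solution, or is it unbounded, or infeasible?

bounded optimum

Corner points and W = -u + 8v:
  (1118/37, -2126/37) → W = -18126/37
  (-233/33, -140/11) → W = -3127/33
The feasible region has finitely many vertices and no improving ray; the maximum is -3127/33 at (-233/33, -140/11).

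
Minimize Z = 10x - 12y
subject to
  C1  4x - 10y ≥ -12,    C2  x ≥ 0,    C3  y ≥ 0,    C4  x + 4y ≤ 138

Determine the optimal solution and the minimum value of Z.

The binding constraints are 4x - 10y = -12 and x = 0.
Solving simultaneously gives x = 0, y = 6/5.

x = 0, y = 6/5, minimum Z = -72/5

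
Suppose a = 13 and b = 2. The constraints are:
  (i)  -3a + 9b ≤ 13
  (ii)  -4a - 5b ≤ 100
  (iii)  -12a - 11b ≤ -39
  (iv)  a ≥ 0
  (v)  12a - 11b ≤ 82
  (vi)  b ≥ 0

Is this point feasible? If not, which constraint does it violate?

Constraint (v): 12a - 11b = 134, which is not ≤ 82. All other constraints are satisfied.

not feasible — violates (v)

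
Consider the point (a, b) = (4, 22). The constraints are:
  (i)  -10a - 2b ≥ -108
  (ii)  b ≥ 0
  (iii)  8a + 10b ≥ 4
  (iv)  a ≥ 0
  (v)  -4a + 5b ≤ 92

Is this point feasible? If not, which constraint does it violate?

not feasible — violates (v)

Constraint (v): -4a + 5b = 94, which is not ≤ 92. All other constraints are satisfied.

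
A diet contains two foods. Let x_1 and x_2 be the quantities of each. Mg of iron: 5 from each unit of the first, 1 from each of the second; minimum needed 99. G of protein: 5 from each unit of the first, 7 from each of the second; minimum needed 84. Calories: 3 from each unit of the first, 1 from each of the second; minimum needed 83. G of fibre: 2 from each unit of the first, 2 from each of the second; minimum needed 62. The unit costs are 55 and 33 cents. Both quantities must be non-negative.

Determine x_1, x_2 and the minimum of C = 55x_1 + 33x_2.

Feasible corners and C = 55x_1 + 33x_2:
  (0, 99) → C = 3267
  (31, 0) → C = 1705
  (8, 59) → C = 2387
  (26, 5) → C = 1595
The feasible region is unbounded (it extends along (0, 1), (1, 0)), but C strictly increases along every unbounded feasible direction, so there is no improving ray and the minimum is attained at a vertex.

At the optimal vertex, 3x_1 + x_2 = 83 and 2x_1 + 2x_2 = 62.
Solving simultaneously gives x_1 = 26, x_2 = 5.

x_1 = 26, x_2 = 5, minimum C = 1595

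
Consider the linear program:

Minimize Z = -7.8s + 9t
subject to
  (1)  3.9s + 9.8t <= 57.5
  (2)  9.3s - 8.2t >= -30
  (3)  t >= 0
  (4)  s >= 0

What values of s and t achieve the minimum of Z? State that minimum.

Corner points and Z = -7.8s + 9t:
  (8875/6156, 21725/4104) → Z = 149375/4104
  (575/39, 0) → Z = -115
  (0, 150/41) → Z = 1350/41
  (0, 0) → Z = 0

The binding constraints are 3.9s + 9.8t = 57.5 and t = 0.
Solving simultaneously gives s = 575/39, t = 0.

s = 575/39, t = 0, minimum Z = -115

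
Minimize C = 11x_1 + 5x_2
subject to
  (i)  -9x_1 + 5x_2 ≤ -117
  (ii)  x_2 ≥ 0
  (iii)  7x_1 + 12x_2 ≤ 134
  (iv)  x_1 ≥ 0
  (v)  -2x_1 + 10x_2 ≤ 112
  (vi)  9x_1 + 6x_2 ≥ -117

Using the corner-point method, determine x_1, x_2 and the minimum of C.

x_1 = 13, x_2 = 0, minimum C = 143

Corner points and C = 11x_1 + 5x_2:
  (13, 0) → C = 143
  (2074/143, 387/143) → C = 24749/143
  (134/7, 0) → C = 1474/7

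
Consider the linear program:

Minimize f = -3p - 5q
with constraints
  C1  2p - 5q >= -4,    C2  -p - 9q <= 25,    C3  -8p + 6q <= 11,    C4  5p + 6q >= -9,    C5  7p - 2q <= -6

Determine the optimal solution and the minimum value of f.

Vertices and f = -3p - 5q:
  (-31/28, 5/14) → f = 43/28
  (-22/31, 16/31) → f = -14/31
  (-20/13, -17/78) → f = 445/78
  (-27/26, -33/52) → f = 327/52

p = -22/31, q = 16/31, minimum f = -14/31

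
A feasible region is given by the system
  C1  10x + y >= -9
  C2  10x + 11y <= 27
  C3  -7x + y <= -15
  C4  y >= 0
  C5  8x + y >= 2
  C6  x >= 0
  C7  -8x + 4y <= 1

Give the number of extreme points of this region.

3

Intersecting each pair of boundary lines and keeping only the points that satisfy every inequality leaves:
  (64/29, 13/29)
  (27/10, 0)
  (15/7, 0)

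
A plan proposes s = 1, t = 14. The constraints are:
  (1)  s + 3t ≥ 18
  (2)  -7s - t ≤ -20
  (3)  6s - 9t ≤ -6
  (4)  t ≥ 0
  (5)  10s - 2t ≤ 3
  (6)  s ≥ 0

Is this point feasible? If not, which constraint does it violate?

feasible

(1): 43 ≥ 18 ✓
(2): -21 ≤ -20 ✓
(3): -120 ≤ -6 ✓
(4): 14 ≥ 0 ✓
(5): -18 ≤ 3 ✓
(6): 1 ≥ 0 ✓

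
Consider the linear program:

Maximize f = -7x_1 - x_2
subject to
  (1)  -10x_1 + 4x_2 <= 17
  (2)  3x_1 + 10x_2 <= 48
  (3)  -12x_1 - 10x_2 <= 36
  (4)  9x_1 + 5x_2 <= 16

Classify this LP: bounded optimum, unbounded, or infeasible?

Corner points and f = -7x_1 - x_2:
  (-157/74, -39/37) → f = 1177/74
  (-21/86, 313/86) → f = -83/43
  (34/3, -86/5) → f = -932/15
The feasible region has finitely many vertices and no improving ray; the maximum is 1177/74 at (-157/74, -39/37).

bounded optimum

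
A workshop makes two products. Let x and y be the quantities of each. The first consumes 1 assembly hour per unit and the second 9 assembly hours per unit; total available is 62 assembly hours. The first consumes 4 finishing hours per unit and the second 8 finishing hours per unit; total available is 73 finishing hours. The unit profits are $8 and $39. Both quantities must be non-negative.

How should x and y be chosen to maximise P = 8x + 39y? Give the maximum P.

x = 23/4, y = 25/4, maximum P = 1159/4

Corner points and P = 8x + 39y:
  (0, 0) → P = 0
  (0, 62/9) → P = 806/3
  (73/4, 0) → P = 146
  (23/4, 25/4) → P = 1159/4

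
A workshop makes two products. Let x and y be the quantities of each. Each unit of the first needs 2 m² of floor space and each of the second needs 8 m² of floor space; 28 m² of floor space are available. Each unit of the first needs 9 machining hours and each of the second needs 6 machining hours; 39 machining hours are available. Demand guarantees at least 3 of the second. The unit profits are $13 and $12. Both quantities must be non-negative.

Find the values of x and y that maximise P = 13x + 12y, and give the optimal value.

Extreme points and P = 13x + 12y:
  (0, 7/2) → P = 42
  (0, 3) → P = 36
  (2, 3) → P = 62

At the optimal vertex, 2x + 8y = 28 and y = 3.
Solving simultaneously gives x = 2, y = 3.

x = 2, y = 3, maximum P = 62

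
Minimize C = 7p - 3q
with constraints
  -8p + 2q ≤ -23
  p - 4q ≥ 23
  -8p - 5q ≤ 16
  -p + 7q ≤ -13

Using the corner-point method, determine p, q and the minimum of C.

p = 23/15, q = -161/30, minimum C = 161/6

Vertices and C = 7p - 3q:
  (23/15, -161/30) → C = 161/6
  (83/56, -39/7) → C = 1517/56
  (109/3, 10/3) → C = 733/3
The feasible region is unbounded (it extends along (5, -8), (7, 1)), but C strictly increases along every unbounded feasible direction, so there is no improving ray and the minimum is attained at a vertex.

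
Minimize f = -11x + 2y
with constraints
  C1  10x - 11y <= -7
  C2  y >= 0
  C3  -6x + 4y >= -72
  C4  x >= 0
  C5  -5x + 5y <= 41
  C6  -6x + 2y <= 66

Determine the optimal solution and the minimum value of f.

x = 262/5, y = 303/5, minimum f = -2276/5

Vertices and f = -11x + 2y:
  (410/13, 381/13) → f = -3748/13
  (0, 7/11) → f = 14/11
  (262/5, 303/5) → f = -2276/5
  (0, 41/5) → f = 82/5

The optimum lies where -6x + 4y = -72 and -5x + 5y = 41.
Solving simultaneously gives x = 262/5, y = 303/5.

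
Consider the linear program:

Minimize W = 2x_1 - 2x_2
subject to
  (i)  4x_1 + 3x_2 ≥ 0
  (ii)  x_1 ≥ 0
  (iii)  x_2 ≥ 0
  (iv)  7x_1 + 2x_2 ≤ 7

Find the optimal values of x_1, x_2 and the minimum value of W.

Extreme points and W = 2x_1 - 2x_2:
  (0, 0) → W = 0
  (0, 7/2) → W = -7
  (1, 0) → W = 2

The binding constraints are x_1 = 0 and 7x_1 + 2x_2 = 7.
Solving simultaneously gives x_1 = 0, x_2 = 7/2.

x_1 = 0, x_2 = 7/2, minimum W = -7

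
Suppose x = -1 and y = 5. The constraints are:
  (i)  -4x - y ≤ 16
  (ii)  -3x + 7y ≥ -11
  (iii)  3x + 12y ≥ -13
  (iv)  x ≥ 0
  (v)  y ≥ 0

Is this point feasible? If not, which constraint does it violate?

Constraint (iv): x = -1, which is not ≥ 0. All other constraints are satisfied.

not feasible — violates (iv)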